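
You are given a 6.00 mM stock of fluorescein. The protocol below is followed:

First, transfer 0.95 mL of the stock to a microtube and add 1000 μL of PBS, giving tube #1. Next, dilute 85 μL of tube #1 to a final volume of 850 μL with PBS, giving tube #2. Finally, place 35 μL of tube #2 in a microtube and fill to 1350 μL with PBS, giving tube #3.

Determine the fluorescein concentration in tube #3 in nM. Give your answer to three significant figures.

7.58 × 10^3 nM

Step 1: 0.95 mL + 1000 μL = 1.95 mL total → factor 1.95/0.95 = 2.0526
Step 2: 85 μL brought to 850 μL → factor 850/85 = 10
Step 3: 35 μL brought to 1350 μL → factor 1350/35 = 38.571
Overall dilution factor = 2.0526 × 10 × 38.571 = 791.73
Final = 6.00 mM / 791.73 = 0.007578 mM = 7.58 × 10^3 nM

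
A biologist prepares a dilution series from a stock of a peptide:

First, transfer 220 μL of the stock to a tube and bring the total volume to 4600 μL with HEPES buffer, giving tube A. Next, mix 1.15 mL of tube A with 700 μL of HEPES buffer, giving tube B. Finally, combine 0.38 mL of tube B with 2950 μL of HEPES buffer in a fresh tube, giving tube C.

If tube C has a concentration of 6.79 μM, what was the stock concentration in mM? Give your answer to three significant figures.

Step 1: 220 μL brought to 4600 μL → factor 4600/220 = 20.909
Step 2: 1.15 mL + 700 μL = 1.85 mL total → factor 1.85/1.15 = 1.6087
Step 3: 0.38 mL + 2950 μL = 3.33 mL total → factor 3.33/0.38 = 8.7632
Overall dilution factor = 20.909 × 1.6087 × 8.7632 = 294.76
Stock = 6.79 μM × 294.76 = 2001 μM = 2.00 mM

2.00 mM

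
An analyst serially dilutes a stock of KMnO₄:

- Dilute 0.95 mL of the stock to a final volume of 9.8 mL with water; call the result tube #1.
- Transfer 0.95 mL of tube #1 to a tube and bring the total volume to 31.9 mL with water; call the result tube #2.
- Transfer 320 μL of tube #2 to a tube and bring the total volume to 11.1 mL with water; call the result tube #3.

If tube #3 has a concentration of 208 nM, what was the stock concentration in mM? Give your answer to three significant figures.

2.50 mM

Step 1: 0.95 mL brought to 9.8 mL → factor 9.8/0.95 = 10.316
Step 2: 0.95 mL brought to 31.9 mL → factor 31.9/0.95 = 33.579
Step 3: 320 μL brought to 11.1 mL → factor 11100/320 = 34.688
Overall dilution factor = 10.316 × 33.579 × 34.688 = 12016
Stock = 208 nM × 12016 = 2.499 × 10^6 nM = 2.50 mM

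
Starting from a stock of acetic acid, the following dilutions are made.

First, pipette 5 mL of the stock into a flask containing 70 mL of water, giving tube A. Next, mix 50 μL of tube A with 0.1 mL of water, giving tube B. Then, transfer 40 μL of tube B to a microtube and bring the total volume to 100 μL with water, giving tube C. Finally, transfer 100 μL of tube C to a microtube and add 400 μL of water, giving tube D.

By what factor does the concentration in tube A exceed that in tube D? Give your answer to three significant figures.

37.5

Step 1: 5 mL + 70 mL = 75 mL total → factor 75/5 = 15
Step 2: 50 μL + 0.1 mL = 150 μL total → factor 150/50 = 3
Step 3: 40 μL brought to 100 μL → factor 100/40 = 2.5
Step 4: 100 μL + 400 μL = 500 μL total → factor 500/100 = 5
Dilution factor to tube A = 15; to tube D = 562.5
[tube A]/[tube D] = (factor to tube D)/(factor to tube A) = 562.5/15 = 37.5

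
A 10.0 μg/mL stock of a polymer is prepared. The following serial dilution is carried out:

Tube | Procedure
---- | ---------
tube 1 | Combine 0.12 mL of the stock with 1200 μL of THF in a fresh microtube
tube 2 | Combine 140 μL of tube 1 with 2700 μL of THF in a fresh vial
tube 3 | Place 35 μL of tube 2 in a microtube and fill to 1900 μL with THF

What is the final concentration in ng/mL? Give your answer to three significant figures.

Step 1: 0.12 mL + 1200 μL = 1.32 mL total → factor 1.32/0.12 = 11
Step 2: 140 μL + 2700 μL = 2840 μL total → factor 2840/140 = 20.286
Step 3: 35 μL brought to 1900 μL → factor 1900/35 = 54.286
Overall dilution factor = 11 × 20.286 × 54.286 = 12113
Final = 10.0 μg/mL / 12113 = 0.0008255 μg/mL = 0.826 ng/mL

0.826 ng/mL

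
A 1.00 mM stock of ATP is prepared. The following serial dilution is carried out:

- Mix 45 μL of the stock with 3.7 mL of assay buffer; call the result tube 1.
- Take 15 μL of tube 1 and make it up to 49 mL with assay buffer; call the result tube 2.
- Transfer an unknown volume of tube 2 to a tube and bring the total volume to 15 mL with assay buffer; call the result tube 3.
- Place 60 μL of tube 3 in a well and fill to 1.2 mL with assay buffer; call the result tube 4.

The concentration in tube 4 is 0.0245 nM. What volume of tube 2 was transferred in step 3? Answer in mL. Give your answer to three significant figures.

Step 1: 45 μL + 3.7 mL = 3745 μL total → factor 3745/45 = 83.222
Step 2: 15 μL brought to 49 mL → factor 49000/15 = 3266.7
Step 3: v brought to 15 mL → factor = 15 mL/v
Step 4: 60 μL brought to 1.2 mL → factor 1200/60 = 20
Product of known-step factors = 5.4372 × 10^6
Overall factor = 1.00 mM / (0.0245 nM) = 4.0816 × 10^7
Step-3 factor = 4.0816 × 10^7 / 5.4372 × 10^6 = 7.5069
v = 15 mL / 7.5069 = 2.00 mL

2.00 mL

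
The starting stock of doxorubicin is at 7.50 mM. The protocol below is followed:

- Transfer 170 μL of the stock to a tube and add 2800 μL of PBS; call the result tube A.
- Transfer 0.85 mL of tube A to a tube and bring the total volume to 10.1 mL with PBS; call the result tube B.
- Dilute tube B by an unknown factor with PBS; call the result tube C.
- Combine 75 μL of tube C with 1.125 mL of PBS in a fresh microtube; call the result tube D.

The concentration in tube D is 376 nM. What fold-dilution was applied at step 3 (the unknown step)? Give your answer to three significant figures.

Step 1: 170 μL + 2800 μL = 2970 μL total → factor 2970/170 = 17.471
Step 2: 0.85 mL brought to 10.1 mL → factor 10.1/0.85 = 11.882
Step 3: unknown factor x
Step 4: 75 μL + 1.125 mL = 1200 μL total → factor 1200/75 = 16
Product of known-step factors = 3321.5
Overall factor = 7.50 mM / (376 nM) = 19947
x = 19947 / 3321.5 = 6.01

6.01-fold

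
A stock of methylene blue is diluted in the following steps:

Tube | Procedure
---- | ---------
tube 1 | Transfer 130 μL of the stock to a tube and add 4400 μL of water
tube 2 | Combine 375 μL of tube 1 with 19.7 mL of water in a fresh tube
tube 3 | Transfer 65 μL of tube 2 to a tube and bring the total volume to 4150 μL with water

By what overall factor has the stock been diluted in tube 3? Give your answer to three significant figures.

Step 1: 130 μL + 4400 μL = 4530 μL total → factor 4530/130 = 34.846
Step 2: 375 μL + 19.7 mL = 20075 μL total → factor 20075/375 = 53.533
Step 3: 65 μL brought to 4150 μL → factor 4150/65 = 63.846
Overall dilution factor = 34.846 × 53.533 × 63.846 = 1.191 × 10^5

1.19 × 10^5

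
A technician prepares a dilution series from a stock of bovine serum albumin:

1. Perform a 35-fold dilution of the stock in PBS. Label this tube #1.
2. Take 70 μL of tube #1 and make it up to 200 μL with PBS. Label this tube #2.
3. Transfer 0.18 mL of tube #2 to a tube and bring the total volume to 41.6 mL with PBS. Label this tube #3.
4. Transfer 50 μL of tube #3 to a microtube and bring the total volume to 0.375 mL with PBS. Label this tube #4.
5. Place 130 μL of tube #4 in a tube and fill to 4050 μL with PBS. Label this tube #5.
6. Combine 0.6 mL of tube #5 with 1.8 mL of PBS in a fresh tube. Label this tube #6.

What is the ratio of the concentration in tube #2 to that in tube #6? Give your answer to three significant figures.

Step 1: 35-fold → factor 35
Step 2: 70 μL brought to 200 μL → factor 200/70 = 2.8571
Step 3: 0.18 mL brought to 41.6 mL → factor 41.6/0.18 = 231.11
Step 4: 50 μL brought to 0.375 mL → factor 375/50 = 7.5
Step 5: 130 μL brought to 4050 μL → factor 4050/130 = 31.154
Step 6: 0.6 mL + 1.8 mL = 2.4 mL total → factor 2.4/0.6 = 4
Dilution factor to tube #2 = 100; to tube #6 = 2.16 × 10^7
[tube #2]/[tube #6] = (factor to tube #6)/(factor to tube #2) = 2.16 × 10^7/100 = 2.16 × 10^5

2.16 × 10^5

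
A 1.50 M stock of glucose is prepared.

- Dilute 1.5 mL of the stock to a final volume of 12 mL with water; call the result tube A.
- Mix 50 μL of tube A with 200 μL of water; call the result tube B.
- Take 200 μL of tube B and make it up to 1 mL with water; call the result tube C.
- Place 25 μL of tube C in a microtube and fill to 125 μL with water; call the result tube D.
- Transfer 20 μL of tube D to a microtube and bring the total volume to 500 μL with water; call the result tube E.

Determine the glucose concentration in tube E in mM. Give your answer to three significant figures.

0.0600 mM

Step 1: 1.5 mL brought to 12 mL → factor 12/1.5 = 8
Step 2: 50 μL + 200 μL = 250 μL total → factor 250/50 = 5
Step 3: 200 μL brought to 1 mL → factor 1000/200 = 5
Step 4: 25 μL brought to 125 μL → factor 125/25 = 5
Step 5: 20 μL brought to 500 μL → factor 500/20 = 25
Overall dilution factor = 8 × 5 × 5 × 5 × 25 = 25000
Final = 1.50 M / 25000 = 6.000 × 10^-5 M = 0.0600 mM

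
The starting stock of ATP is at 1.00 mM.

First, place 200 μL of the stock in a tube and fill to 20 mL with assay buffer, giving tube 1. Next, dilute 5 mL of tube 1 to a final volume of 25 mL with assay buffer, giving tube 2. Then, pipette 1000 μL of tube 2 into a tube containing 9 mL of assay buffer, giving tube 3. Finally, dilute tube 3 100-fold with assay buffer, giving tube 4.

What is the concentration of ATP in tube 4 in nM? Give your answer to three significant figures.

2.00 nM

Step 1: 200 μL brought to 20 mL → factor 20000/200 = 100
Step 2: 5 mL brought to 25 mL → factor 25/5 = 5
Step 3: 1000 μL + 9 mL = 10000 μL total → factor 10000/1000 = 10
Step 4: 100-fold → factor 100
Overall dilution factor = 100 × 5 × 10 × 100 = 5 × 10^5
Final = 1.00 mM / 5 × 10^5 = 2.000 × 10^-6 mM = 2.00 nM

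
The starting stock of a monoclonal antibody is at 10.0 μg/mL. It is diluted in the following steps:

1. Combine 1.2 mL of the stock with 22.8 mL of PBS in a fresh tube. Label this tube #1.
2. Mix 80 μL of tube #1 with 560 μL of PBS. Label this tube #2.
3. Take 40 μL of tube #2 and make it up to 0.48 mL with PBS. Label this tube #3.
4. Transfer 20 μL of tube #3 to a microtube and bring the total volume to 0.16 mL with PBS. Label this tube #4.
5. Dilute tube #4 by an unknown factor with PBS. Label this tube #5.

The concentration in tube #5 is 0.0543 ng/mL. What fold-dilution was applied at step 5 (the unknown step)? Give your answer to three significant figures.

12.0-fold

Step 1: 1.2 mL + 22.8 mL = 24 mL total → factor 24/1.2 = 20
Step 2: 80 μL + 560 μL = 640 μL total → factor 640/80 = 8
Step 3: 40 μL brought to 0.48 mL → factor 480/40 = 12
Step 4: 20 μL brought to 0.16 mL → factor 160/20 = 8
Step 5: unknown factor x
Product of known-step factors = 15360
Overall factor = 10.0 μg/mL / (0.0543 ng/mL) = 1.8416 × 10^5
x = 1.8416 × 10^5 / 15360 = 12.0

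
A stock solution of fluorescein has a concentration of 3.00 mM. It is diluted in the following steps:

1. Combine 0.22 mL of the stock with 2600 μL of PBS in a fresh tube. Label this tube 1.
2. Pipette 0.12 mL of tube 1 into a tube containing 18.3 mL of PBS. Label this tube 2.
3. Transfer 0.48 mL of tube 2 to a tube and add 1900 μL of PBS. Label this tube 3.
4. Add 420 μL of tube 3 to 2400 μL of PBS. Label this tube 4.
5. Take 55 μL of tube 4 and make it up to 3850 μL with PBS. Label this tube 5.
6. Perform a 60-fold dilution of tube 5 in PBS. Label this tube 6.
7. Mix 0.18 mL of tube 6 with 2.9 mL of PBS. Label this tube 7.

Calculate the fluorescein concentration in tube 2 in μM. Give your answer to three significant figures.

1.52 μM

Step 1: 0.22 mL + 2600 μL = 2.82 mL total → factor 2.82/0.22 = 12.818
Step 2: 0.12 mL + 18.3 mL = 18.42 mL total → factor 18.42/0.12 = 153.5
Dilution factor through tube 2 = 12.818 × 153.5 = 1967.6
[tube 2] = 3.00 mM / 1967.6 = 0.001525 mM = 1.52 μM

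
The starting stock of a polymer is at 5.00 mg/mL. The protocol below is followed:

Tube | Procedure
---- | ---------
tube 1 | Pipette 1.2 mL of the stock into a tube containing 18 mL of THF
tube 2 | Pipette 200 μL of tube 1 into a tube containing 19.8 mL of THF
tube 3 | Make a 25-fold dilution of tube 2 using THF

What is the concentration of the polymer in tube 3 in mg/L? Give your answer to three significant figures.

Step 1: 1.2 mL + 18 mL = 19.2 mL total → factor 19.2/1.2 = 16
Step 2: 200 μL + 19.8 mL = 20000 μL total → factor 20000/200 = 100
Step 3: 25-fold → factor 25
Overall dilution factor = 16 × 100 × 25 = 40000
Final = 5.00 mg/mL / 40000 = 0.0001250 mg/mL = 0.125 mg/L

0.125 mg/L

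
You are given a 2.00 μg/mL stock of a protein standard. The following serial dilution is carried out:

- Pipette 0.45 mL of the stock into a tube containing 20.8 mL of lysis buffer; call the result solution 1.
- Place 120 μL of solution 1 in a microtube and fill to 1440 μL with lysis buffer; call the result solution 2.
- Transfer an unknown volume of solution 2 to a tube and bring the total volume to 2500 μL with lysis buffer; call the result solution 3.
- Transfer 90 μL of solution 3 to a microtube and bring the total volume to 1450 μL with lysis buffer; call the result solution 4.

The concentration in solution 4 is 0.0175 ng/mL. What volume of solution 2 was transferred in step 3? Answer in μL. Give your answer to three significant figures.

200 μL

Step 1: 0.45 mL + 20.8 mL = 21.25 mL total → factor 21.25/0.45 = 47.222
Step 2: 120 μL brought to 1440 μL → factor 1440/120 = 12
Step 3: v brought to 2500 μL → factor = 2500 μL/v
Step 4: 90 μL brought to 1450 μL → factor 1450/90 = 16.111
Product of known-step factors = 9129.6
Overall factor = 2.00 μg/mL / (0.0175 ng/mL) = 1.1429 × 10^5
Step-3 factor = 1.1429 × 10^5 / 9129.6 = 12.518
v = 2500 μL / 12.518 = 200 μL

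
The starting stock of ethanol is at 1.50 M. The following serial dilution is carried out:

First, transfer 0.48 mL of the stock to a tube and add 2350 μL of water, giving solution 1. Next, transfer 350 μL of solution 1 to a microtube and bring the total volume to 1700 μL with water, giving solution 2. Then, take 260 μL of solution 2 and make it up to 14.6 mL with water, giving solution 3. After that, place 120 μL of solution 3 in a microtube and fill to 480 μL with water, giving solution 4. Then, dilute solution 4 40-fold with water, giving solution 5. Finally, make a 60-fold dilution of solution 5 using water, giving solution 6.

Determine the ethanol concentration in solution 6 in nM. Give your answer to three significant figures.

97.2 nM

Step 1: 0.48 mL + 2350 μL = 2.83 mL total → factor 2.83/0.48 = 5.8958
Step 2: 350 μL brought to 1700 μL → factor 1700/350 = 4.8571
Step 3: 260 μL brought to 14.6 mL → factor 14600/260 = 56.154
Step 4: 120 μL brought to 480 μL → factor 480/120 = 4
Step 5: 40-fold → factor 40
Step 6: 60-fold → factor 60
Overall dilution factor = 5.8958 × 4.8571 × 56.154 × 4 × 40 × 60 = 1.5437 × 10^7
Final = 1.50 M / 1.5437 × 10^7 = 9.717 × 10^-8 M = 97.2 nM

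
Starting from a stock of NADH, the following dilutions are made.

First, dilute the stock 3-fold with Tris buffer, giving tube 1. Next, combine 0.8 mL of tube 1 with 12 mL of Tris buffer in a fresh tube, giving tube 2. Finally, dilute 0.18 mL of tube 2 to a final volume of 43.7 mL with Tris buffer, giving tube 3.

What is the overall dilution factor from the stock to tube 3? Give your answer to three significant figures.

Step 1: 3-fold → factor 3
Step 2: 0.8 mL + 12 mL = 12.8 mL total → factor 12.8/0.8 = 16
Step 3: 0.18 mL brought to 43.7 mL → factor 43.7/0.18 = 242.78
Overall dilution factor = 3 × 16 × 242.78 = 11653

1.17 × 10^4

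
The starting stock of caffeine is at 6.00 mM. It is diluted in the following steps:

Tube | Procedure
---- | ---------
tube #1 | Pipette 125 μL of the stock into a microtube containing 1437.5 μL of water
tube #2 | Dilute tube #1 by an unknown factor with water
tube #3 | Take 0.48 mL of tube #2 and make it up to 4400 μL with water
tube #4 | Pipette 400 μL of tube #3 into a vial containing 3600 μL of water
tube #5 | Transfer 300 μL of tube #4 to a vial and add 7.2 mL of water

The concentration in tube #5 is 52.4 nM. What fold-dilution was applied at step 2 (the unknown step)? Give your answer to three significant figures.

Step 1: 125 μL + 1437.5 μL = 1562.5 μL total → factor 1562.5/125 = 12.5
Step 2: unknown factor x
Step 3: 0.48 mL brought to 4400 μL → factor 4.4/0.48 = 9.1667
Step 4: 400 μL + 3600 μL = 4000 μL total → factor 4000/400 = 10
Step 5: 300 μL + 7.2 mL = 7500 μL total → factor 7500/300 = 25
Product of known-step factors = 28646
Overall factor = 6.00 mM / (52.4 nM) = 1.145 × 10^5
x = 1.145 × 10^5 / 28646 = 4.00

4.00-fold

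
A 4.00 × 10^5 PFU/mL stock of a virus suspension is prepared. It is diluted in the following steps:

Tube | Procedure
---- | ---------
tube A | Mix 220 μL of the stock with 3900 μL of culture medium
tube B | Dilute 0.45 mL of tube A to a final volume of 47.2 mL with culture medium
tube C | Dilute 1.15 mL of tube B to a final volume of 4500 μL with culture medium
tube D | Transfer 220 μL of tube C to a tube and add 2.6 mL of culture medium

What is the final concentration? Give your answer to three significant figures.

Step 1: 220 μL + 3900 μL = 4120 μL total → factor 4120/220 = 18.727
Step 2: 0.45 mL brought to 47.2 mL → factor 47.2/0.45 = 104.89
Step 3: 1.15 mL brought to 4500 μL → factor 4.5/1.15 = 3.913
Step 4: 220 μL + 2.6 mL = 2820 μL total → factor 2820/220 = 12.818
Overall dilution factor = 18.727 × 104.89 × 3.913 × 12.818 = 98525
Final = 4.00 × 10^5 PFU/mL / 98525 = 4.06 PFU/mL

4.06 PFU/mL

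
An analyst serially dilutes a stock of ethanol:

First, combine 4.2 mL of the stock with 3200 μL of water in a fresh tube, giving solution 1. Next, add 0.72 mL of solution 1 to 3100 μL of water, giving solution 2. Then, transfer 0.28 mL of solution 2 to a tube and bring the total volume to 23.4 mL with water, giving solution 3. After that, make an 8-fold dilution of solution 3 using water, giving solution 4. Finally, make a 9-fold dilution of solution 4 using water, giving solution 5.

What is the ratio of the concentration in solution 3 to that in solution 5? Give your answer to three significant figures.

72.0

Step 1: 4.2 mL + 3200 μL = 7.4 mL total → factor 7.4/4.2 = 1.7619
Step 2: 0.72 mL + 3100 μL = 3.82 mL total → factor 3.82/0.72 = 5.3056
Step 3: 0.28 mL brought to 23.4 mL → factor 23.4/0.28 = 83.571
Step 4: 8-fold → factor 8
Step 5: 9-fold → factor 9
Dilution factor to solution 3 = 781.22; to solution 5 = 56248
[solution 3]/[solution 5] = (factor to solution 5)/(factor to solution 3) = 56248/781.22 = 72.0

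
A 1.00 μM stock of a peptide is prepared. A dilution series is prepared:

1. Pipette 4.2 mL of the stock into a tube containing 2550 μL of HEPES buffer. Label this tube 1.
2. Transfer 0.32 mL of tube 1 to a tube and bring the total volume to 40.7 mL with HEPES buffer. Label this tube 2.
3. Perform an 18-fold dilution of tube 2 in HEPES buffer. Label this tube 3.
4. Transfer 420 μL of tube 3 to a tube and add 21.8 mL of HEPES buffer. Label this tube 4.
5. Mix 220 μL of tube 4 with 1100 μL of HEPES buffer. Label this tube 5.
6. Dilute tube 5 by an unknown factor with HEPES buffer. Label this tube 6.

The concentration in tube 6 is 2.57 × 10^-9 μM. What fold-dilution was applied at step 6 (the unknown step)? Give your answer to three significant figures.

333-fold

Step 1: 4.2 mL + 2550 μL = 6.75 mL total → factor 6.75/4.2 = 1.6071
Step 2: 0.32 mL brought to 40.7 mL → factor 40.7/0.32 = 127.19
Step 3: 18-fold → factor 18
Step 4: 420 μL + 21.8 mL = 22220 μL total → factor 22220/420 = 52.905
Step 5: 220 μL + 1100 μL = 1320 μL total → factor 1320/220 = 6
Step 6: unknown factor x
Product of known-step factors = 1.1679 × 10^6
Overall factor = 1.00 μM / (2.57 × 10^-9 μM) = 3.8911 × 10^8
x = 3.8911 × 10^8 / 1.1679 × 10^6 = 333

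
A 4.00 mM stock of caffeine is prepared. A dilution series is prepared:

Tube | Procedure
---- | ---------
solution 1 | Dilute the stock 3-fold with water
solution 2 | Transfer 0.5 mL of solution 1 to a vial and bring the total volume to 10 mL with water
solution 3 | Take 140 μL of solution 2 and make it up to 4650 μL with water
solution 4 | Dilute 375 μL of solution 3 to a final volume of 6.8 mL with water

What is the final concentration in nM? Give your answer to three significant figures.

111 nM

Step 1: 3-fold → factor 3
Step 2: 0.5 mL brought to 10 mL → factor 10/0.5 = 20
Step 3: 140 μL brought to 4650 μL → factor 4650/140 = 33.214
Step 4: 375 μL brought to 6.8 mL → factor 6800/375 = 18.133
Overall dilution factor = 3 × 20 × 33.214 × 18.133 = 36137
Final = 4.00 mM / 36137 = 0.0001107 mM = 111 nM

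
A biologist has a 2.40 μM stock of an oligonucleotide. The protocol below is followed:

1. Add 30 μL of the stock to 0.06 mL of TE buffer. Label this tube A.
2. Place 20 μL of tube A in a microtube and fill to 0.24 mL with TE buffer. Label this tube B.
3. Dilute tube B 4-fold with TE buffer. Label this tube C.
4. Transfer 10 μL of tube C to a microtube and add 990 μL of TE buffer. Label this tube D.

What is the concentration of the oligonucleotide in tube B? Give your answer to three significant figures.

Step 1: 30 μL + 0.06 mL = 90 μL total → factor 90/30 = 3
Step 2: 20 μL brought to 0.24 mL → factor 240/20 = 12
Dilution factor through tube B = 3 × 12 = 36
[tube B] = 2.40 μM / 36 = 0.0667 μM

0.0667 μM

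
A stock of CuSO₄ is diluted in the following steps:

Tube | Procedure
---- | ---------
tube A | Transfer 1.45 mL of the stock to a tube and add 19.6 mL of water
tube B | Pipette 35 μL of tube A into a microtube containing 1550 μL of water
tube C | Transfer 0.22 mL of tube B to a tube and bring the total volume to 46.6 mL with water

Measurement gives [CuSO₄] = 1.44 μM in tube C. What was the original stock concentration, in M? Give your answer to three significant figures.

0.201 M

Step 1: 1.45 mL + 19.6 mL = 21.05 mL total → factor 21.05/1.45 = 14.517
Step 2: 35 μL + 1550 μL = 1585 μL total → factor 1585/35 = 45.286
Step 3: 0.22 mL brought to 46.6 mL → factor 46.6/0.22 = 211.82
Overall dilution factor = 14.517 × 45.286 × 211.82 = 1.3925 × 10^5
Stock = 1.44 μM × 1.3925 × 10^5 = 2.005 × 10^5 μM = 0.201 M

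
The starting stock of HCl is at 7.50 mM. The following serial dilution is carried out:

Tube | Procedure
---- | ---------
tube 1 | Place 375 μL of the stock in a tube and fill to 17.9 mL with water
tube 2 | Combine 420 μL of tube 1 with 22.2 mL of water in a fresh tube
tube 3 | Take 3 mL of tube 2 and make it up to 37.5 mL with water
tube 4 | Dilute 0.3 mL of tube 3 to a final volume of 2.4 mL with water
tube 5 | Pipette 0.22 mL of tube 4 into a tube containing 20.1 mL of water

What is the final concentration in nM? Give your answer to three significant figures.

Step 1: 375 μL brought to 17.9 mL → factor 17900/375 = 47.733
Step 2: 420 μL + 22.2 mL = 22620 μL total → factor 22620/420 = 53.857
Step 3: 3 mL brought to 37.5 mL → factor 37.5/3 = 12.5
Step 4: 0.3 mL brought to 2.4 mL → factor 2.4/0.3 = 8
Step 5: 0.22 mL + 20.1 mL = 20.32 mL total → factor 20.32/0.22 = 92.364
Overall dilution factor = 47.733 × 53.857 × 12.5 × 8 × 92.364 = 2.3745 × 10^7
Final = 7.50 mM / 2.3745 × 10^7 = 3.159 × 10^-7 mM = 0.316 nM

0.316 nM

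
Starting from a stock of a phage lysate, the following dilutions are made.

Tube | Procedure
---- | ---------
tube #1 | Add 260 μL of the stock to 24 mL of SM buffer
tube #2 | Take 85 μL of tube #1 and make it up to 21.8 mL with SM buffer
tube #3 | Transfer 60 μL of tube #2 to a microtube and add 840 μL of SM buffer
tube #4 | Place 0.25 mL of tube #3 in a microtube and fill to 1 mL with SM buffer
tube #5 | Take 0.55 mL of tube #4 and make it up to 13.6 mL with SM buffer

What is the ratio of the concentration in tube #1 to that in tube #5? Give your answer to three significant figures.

Step 1: 260 μL + 24 mL = 24260 μL total → factor 24260/260 = 93.308
Step 2: 85 μL brought to 21.8 mL → factor 21800/85 = 256.47
Step 3: 60 μL + 840 μL = 900 μL total → factor 900/60 = 15
Step 4: 0.25 mL brought to 1 mL → factor 1/0.25 = 4
Step 5: 0.55 mL brought to 13.6 mL → factor 13.6/0.55 = 24.727
Dilution factor to tube #1 = 93.308; to tube #5 = 3.5504 × 10^7
[tube #1]/[tube #5] = (factor to tube #5)/(factor to tube #1) = 3.5504 × 10^7/93.308 = 3.81 × 10^5

3.81 × 10^5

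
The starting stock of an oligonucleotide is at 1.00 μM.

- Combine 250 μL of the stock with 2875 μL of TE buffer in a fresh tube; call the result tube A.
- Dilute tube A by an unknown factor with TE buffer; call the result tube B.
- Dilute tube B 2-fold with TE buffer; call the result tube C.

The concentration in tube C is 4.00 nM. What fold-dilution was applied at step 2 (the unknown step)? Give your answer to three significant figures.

Step 1: 250 μL + 2875 μL = 3125 μL total → factor 3125/250 = 12.5
Step 2: unknown factor x
Step 3: 2-fold → factor 2
Product of known-step factors = 25
Overall factor = 1.00 μM / (4.00 nM) = 250
x = 250 / 25 = 10.0

10.0-fold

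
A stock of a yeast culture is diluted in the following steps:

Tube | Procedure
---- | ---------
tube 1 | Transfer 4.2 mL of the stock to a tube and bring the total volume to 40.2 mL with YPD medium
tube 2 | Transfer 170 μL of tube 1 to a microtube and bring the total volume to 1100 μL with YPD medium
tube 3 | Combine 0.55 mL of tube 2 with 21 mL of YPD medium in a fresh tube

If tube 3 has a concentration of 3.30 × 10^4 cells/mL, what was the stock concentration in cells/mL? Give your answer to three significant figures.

Step 1: 4.2 mL brought to 40.2 mL → factor 40.2/4.2 = 9.5714
Step 2: 170 μL brought to 1100 μL → factor 1100/170 = 6.4706
Step 3: 0.55 mL + 21 mL = 21.55 mL total → factor 21.55/0.55 = 39.182
Overall dilution factor = 9.5714 × 6.4706 × 39.182 = 2426.6
Stock = 3.30 × 10^4 cells/mL × 2426.6 = 8.01 × 10^7 cells/mL

8.01 × 10^7 cells/mL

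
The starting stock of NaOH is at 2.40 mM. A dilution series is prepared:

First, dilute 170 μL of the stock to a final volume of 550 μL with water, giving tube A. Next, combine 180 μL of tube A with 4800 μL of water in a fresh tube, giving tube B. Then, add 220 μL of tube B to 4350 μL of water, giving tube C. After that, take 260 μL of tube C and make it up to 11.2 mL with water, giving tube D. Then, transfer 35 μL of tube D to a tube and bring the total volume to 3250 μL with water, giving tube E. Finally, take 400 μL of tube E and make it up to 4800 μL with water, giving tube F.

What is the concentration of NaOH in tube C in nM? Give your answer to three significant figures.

Step 1: 170 μL brought to 550 μL → factor 550/170 = 3.2353
Step 2: 180 μL + 4800 μL = 4980 μL total → factor 4980/180 = 27.667
Step 3: 220 μL + 4350 μL = 4570 μL total → factor 4570/220 = 20.773
Dilution factor through tube C = 3.2353 × 27.667 × 20.773 = 1859.4
[tube C] = 2.40 mM / 1859.4 = 0.001291 mM = 1.29 × 10^3 nM

1.29 × 10^3 nM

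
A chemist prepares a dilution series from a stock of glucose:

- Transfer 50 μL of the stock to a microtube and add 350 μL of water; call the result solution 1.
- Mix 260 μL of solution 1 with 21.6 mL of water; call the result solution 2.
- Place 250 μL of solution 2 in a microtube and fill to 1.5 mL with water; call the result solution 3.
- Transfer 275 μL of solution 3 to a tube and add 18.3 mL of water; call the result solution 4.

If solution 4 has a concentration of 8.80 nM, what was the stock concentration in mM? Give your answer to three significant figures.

2.40 mM

Step 1: 50 μL + 350 μL = 400 μL total → factor 400/50 = 8
Step 2: 260 μL + 21.6 mL = 21860 μL total → factor 21860/260 = 84.077
Step 3: 250 μL brought to 1.5 mL → factor 1500/250 = 6
Step 4: 275 μL + 18.3 mL = 18575 μL total → factor 18575/275 = 67.545
Overall dilution factor = 8 × 84.077 × 6 × 67.545 = 2.7259 × 10^5
Stock = 8.80 nM × 2.7259 × 10^5 = 2.399 × 10^6 nM = 2.40 mM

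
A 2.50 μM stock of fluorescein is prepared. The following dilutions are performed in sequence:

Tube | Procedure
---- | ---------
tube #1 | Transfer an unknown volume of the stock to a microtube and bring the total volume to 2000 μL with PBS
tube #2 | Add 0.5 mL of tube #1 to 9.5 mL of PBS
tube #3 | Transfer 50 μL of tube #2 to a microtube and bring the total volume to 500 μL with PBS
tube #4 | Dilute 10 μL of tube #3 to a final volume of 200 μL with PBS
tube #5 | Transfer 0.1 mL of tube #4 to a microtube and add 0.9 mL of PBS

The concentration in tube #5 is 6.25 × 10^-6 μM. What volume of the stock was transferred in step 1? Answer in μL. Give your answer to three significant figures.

Step 1: v brought to 2000 μL → factor = 2000 μL/v
Step 2: 0.5 mL + 9.5 mL = 10 mL total → factor 10/0.5 = 20
Step 3: 50 μL brought to 500 μL → factor 500/50 = 10
Step 4: 10 μL brought to 200 μL → factor 200/10 = 20
Step 5: 0.1 mL + 0.9 mL = 1 mL total → factor 1/0.1 = 10
Product of known-step factors = 40000
Overall factor = 2.50 μM / (6.25 × 10^-6 μM) = 4 × 10^5
Step-1 factor = 4 × 10^5 / 40000 = 10
v = 2000 μL / 10 = 200 μL

200 μL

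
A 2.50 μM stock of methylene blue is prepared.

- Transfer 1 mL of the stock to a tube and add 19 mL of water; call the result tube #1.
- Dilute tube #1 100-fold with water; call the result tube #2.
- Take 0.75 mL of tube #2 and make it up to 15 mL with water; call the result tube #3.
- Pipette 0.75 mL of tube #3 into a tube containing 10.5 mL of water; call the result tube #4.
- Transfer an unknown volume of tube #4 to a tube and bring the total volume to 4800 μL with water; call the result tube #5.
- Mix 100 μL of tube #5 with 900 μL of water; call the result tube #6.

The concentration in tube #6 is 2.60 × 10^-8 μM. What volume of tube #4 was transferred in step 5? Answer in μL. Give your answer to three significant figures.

Step 1: 1 mL + 19 mL = 20 mL total → factor 20/1 = 20
Step 2: 100-fold → factor 100
Step 3: 0.75 mL brought to 15 mL → factor 15/0.75 = 20
Step 4: 0.75 mL + 10.5 mL = 11.25 mL total → factor 11.25/0.75 = 15
Step 5: v brought to 4800 μL → factor = 4800 μL/v
Step 6: 100 μL + 900 μL = 1000 μL total → factor 1000/100 = 10
Product of known-step factors = 6 × 10^6
Overall factor = 2.50 μM / (2.60 × 10^-8 μM) = 9.6154 × 10^7
Step-5 factor = 9.6154 × 10^7 / 6 × 10^6 = 16.026
v = 4800 μL / 16.026 = 300 μL

300 μL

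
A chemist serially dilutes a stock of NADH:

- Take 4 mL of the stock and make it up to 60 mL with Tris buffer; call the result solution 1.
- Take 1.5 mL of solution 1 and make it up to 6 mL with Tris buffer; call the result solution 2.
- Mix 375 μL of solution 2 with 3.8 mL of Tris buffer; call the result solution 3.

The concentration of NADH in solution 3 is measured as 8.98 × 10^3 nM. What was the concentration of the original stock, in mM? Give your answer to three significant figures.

6.00 mM

Step 1: 4 mL brought to 60 mL → factor 60/4 = 15
Step 2: 1.5 mL brought to 6 mL → factor 6/1.5 = 4
Step 3: 375 μL + 3.8 mL = 4175 μL total → factor 4175/375 = 11.133
Overall dilution factor = 15 × 4 × 11.133 = 668
Stock = 8.98 × 10^3 nM × 668 = 5.999 × 10^6 nM = 6.00 mM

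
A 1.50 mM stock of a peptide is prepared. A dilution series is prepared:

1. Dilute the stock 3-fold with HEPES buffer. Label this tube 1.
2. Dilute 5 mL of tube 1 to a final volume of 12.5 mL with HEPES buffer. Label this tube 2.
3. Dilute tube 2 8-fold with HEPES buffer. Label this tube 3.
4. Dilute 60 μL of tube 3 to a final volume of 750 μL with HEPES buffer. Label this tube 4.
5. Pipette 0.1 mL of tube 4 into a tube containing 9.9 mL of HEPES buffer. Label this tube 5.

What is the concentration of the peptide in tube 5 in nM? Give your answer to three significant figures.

20.0 nM

Step 1: 3-fold → factor 3
Step 2: 5 mL brought to 12.5 mL → factor 12.5/5 = 2.5
Step 3: 8-fold → factor 8
Step 4: 60 μL brought to 750 μL → factor 750/60 = 12.5
Step 5: 0.1 mL + 9.9 mL = 10 mL total → factor 10/0.1 = 100
Overall dilution factor = 3 × 2.5 × 8 × 12.5 × 100 = 75000
Final = 1.50 mM / 75000 = 2.000 × 10^-5 mM = 20.0 nM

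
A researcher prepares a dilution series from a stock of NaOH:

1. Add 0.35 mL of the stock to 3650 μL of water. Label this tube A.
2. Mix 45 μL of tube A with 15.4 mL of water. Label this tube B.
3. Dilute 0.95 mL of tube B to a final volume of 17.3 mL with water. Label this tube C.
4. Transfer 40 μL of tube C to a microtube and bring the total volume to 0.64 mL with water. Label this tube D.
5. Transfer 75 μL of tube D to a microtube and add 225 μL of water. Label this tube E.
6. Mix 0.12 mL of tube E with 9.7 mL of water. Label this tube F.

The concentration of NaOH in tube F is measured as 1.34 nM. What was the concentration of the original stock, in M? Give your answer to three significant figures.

0.501 M

Step 1: 0.35 mL + 3650 μL = 4 mL total → factor 4/0.35 = 11.429
Step 2: 45 μL + 15.4 mL = 15445 μL total → factor 15445/45 = 343.22
Step 3: 0.95 mL brought to 17.3 mL → factor 17.3/0.95 = 18.211
Step 4: 40 μL brought to 0.64 mL → factor 640/40 = 16
Step 5: 75 μL + 225 μL = 300 μL total → factor 300/75 = 4
Step 6: 0.12 mL + 9.7 mL = 9.82 mL total → factor 9.82/0.12 = 81.833
Overall dilution factor = 11.429 × 343.22 × 18.211 × 16 × 4 × 81.833 = 3.7411 × 10^8
Stock = 1.34 nM × 3.7411 × 10^8 = 5.013 × 10^8 nM = 0.501 M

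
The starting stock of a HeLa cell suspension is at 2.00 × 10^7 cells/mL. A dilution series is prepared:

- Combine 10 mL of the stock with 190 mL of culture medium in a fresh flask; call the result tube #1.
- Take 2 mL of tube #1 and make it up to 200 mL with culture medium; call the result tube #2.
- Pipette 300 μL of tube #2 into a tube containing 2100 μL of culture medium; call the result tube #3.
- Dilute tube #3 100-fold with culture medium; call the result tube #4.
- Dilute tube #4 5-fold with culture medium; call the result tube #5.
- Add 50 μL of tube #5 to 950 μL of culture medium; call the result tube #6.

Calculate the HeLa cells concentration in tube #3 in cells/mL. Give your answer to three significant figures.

Step 1: 10 mL + 190 mL = 200 mL total → factor 200/10 = 20
Step 2: 2 mL brought to 200 mL → factor 200/2 = 100
Step 3: 300 μL + 2100 μL = 2400 μL total → factor 2400/300 = 8
Dilution factor through tube #3 = 20 × 100 × 8 = 16000
[tube #3] = 2.00 × 10^7 cells/mL / 16000 = 1.25 × 10^3 cells/mL

1.25 × 10^3 cells/mL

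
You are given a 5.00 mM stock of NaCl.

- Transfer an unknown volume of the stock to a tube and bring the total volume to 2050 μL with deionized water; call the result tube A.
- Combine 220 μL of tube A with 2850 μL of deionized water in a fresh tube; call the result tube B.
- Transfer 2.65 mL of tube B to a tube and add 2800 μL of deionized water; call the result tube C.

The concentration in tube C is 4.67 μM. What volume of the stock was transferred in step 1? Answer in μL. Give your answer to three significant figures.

54.9 μL

Step 1: v brought to 2050 μL → factor = 2050 μL/v
Step 2: 220 μL + 2850 μL = 3070 μL total → factor 3070/220 = 13.955
Step 3: 2.65 mL + 2800 μL = 5.45 mL total → factor 5.45/2.65 = 2.0566
Product of known-step factors = 28.699
Overall factor = 5.00 mM / (4.67 μM) = 1070.7
Step-1 factor = 1070.7 / 28.699 = 37.307
v = 2050 μL / 37.307 = 54.9 μL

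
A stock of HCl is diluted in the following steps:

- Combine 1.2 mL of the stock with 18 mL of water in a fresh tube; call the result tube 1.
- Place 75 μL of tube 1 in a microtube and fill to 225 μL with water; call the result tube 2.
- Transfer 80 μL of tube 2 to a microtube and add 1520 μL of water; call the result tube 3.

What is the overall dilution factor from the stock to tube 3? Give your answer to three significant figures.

960

Step 1: 1.2 mL + 18 mL = 19.2 mL total → factor 19.2/1.2 = 16
Step 2: 75 μL brought to 225 μL → factor 225/75 = 3
Step 3: 80 μL + 1520 μL = 1600 μL total → factor 1600/80 = 20
Overall dilution factor = 16 × 3 × 20 = 960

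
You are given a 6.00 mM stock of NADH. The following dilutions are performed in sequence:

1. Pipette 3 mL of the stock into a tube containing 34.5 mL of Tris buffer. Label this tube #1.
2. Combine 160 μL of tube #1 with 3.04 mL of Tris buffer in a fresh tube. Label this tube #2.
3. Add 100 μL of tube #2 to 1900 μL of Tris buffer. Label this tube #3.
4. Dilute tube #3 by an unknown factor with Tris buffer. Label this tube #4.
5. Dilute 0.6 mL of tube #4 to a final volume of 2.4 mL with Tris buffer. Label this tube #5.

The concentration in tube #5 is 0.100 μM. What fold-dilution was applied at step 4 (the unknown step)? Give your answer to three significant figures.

3.00-fold

Step 1: 3 mL + 34.5 mL = 37.5 mL total → factor 37.5/3 = 12.5
Step 2: 160 μL + 3.04 mL = 3200 μL total → factor 3200/160 = 20
Step 3: 100 μL + 1900 μL = 2000 μL total → factor 2000/100 = 20
Step 4: unknown factor x
Step 5: 0.6 mL brought to 2.4 mL → factor 2.4/0.6 = 4
Product of known-step factors = 20000
Overall factor = 6.00 mM / (0.100 μM) = 60000
x = 60000 / 20000 = 3.00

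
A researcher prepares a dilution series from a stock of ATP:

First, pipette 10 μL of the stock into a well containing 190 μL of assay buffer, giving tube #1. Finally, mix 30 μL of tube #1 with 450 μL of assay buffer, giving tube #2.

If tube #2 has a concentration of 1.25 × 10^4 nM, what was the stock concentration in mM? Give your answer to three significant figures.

Step 1: 10 μL + 190 μL = 200 μL total → factor 200/10 = 20
Step 2: 30 μL + 450 μL = 480 μL total → factor 480/30 = 16
Overall dilution factor = 20 × 16 = 320
Stock = 1.25 × 10^4 nM × 320 = 4.000 × 10^6 nM = 4.00 mM

4.00 mM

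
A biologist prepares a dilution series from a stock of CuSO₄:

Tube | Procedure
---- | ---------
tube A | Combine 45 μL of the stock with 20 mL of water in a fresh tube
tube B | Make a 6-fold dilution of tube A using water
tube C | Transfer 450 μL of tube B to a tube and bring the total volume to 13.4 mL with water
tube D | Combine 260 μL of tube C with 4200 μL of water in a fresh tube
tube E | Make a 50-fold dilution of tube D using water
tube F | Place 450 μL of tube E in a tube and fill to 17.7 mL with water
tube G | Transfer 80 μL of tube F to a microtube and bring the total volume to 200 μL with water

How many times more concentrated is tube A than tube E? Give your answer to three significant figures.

Step 1: 45 μL + 20 mL = 20045 μL total → factor 20045/45 = 445.44
Step 2: 6-fold → factor 6
Step 3: 450 μL brought to 13.4 mL → factor 13400/450 = 29.778
Step 4: 260 μL + 4200 μL = 4460 μL total → factor 4460/260 = 17.154
Step 5: 50-fold → factor 50
Dilution factor to tube A = 445.44; to tube E = 6.826 × 10^7
[tube A]/[tube E] = (factor to tube E)/(factor to tube A) = 6.826 × 10^7/445.44 = 1.53 × 10^5

1.53 × 10^5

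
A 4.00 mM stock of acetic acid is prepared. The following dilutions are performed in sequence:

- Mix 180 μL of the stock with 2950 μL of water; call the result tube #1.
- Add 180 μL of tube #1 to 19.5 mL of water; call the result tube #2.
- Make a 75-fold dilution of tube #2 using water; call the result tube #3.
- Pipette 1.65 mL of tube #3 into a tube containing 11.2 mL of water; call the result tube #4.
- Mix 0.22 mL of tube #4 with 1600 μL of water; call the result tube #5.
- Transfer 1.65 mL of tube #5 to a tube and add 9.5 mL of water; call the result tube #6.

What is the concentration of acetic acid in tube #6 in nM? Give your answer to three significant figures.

Step 1: 180 μL + 2950 μL = 3130 μL total → factor 3130/180 = 17.389
Step 2: 180 μL + 19.5 mL = 19680 μL total → factor 19680/180 = 109.33
Step 3: 75-fold → factor 75
Step 4: 1.65 mL + 11.2 mL = 12.85 mL total → factor 12.85/1.65 = 7.7879
Step 5: 0.22 mL + 1600 μL = 1.82 mL total → factor 1.82/0.22 = 8.2727
Step 6: 1.65 mL + 9.5 mL = 11.15 mL total → factor 11.15/1.65 = 6.7576
Overall dilution factor = 17.389 × 109.33 × 75 × 7.7879 × 8.2727 × 6.7576 = 6.2079 × 10^7
Final = 4.00 mM / 6.2079 × 10^7 = 6.443 × 10^-8 mM = 0.0644 nM

0.0644 nM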